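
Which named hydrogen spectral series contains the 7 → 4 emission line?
Brackett series

The spectral series in hydrogen are named based on the final (lower) energy level:
- Lyman series: n_final = 1 (ultraviolet)
- Balmer series: n_final = 2 (visible/near-UV)
- Paschen series: n_final = 3 (infrared)
- Brackett series: n_final = 4 (infrared)
- Pfund series: n_final = 5 (far infrared)

Since this transition ends at n = 4, it belongs to the Brackett series.

For reference, this 7 → 4 line has photon energy
ΔE = 13.6057 eV × (1/4² - 1/7²) = 0.57268890 eV,
corresponding to wavelength λ = hc/ΔE = 1239.84 eV·nm / 0.57268890 eV = 2164.95 nm in the infrared region.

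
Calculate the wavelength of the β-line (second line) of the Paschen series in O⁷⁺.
20.023 nm

The lines of a series are numbered from the longest wavelength (smallest ΔE) outward; the second line is the transition from n = n_f + 2 to n_f.
The Paschen series has all transitions ending at n_f = 3.

For O⁷⁺ (Z = 8), the second line (β-line) is the jump from n = 5 to n = 3:
E_5 = -13.6057 × 8² / 5² = -34.83059 eV
E_3 = -13.6057 × 8² / 3² = -96.75164 eV
ΔE = E_5 - E_3 = 61.92105 eV

λ = hc/E = 1239.84 eV·nm / 61.92105 eV
λ = 20.023 nm

This is the β-line of the Paschen series in O⁷⁺.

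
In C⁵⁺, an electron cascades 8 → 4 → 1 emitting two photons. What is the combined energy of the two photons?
482.15 eV

The energy levels of C⁵⁺ are E_n = -13.6057 × 6² / n² eV.

First transition (8 → 4):
ΔE₁ = |E_4 - E_8|
ΔE₁ = |-30.61282500 - (-7.65320625)| = 22.95962 eV

Second transition (4 → 1):
ΔE₂ = |E_1 - E_4|
ΔE₂ = |-489.80520000 - (-30.61282500)| = 459.19238 eV

Total energy released:
E_total = ΔE₁ + ΔE₂ = 22.95962 + 459.19238 = 482.15 eV

Note: This equals the direct transition 8 → 1: 482.15 eV ✓
Energy is conserved regardless of the path taken.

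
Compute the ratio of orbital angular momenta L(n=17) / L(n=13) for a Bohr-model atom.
1.31

In the Bohr model, L_n = nℏ, so the ratio is purely the ratio of quantum numbers:

L_17/L_13 = 17ℏ / 13ℏ = 17/13 = 1.31

The angular momentum scales linearly with n.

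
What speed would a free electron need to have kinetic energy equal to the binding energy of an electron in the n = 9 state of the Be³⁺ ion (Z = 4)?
9.72308e+05 m/s (or 0.324% of c)

The binding energy at n = 9 for Be³⁺ is:
E_9 = -13.6057 × 4²/9² = -2.68754568 eV
|E_9| = 2.68754568 eV

Convert to Joules:
KE = 2.68754568 eV × (1.602177 × 10⁻¹⁹ J/eV) = 4.3059239e-19 J

Using KE = ½mv²:
v = √(2·KE/m_e)
v = √(2 × 4.3059239e-19 J / 9.10938 × 10⁻³¹ kg)
v = 9.72308e+05 m/s

This is approximately 0.324% the speed of light.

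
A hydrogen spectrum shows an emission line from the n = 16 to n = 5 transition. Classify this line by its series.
Pfund series

The spectral series in hydrogen are named based on the final (lower) energy level:
- Lyman series: n_final = 1 (ultraviolet)
- Balmer series: n_final = 2 (visible/near-UV)
- Paschen series: n_final = 3 (infrared)
- Brackett series: n_final = 4 (infrared)
- Pfund series: n_final = 5 (far infrared)

Since this transition ends at n = 5, it belongs to the Pfund series.

For reference, this 16 → 5 line has photon energy
ΔE = 13.6057 eV × (1/5² - 1/16²) = 0.49108073438 eV,
corresponding to wavelength λ = hc/ΔE = 1239.84 eV·nm / 0.49108073438 eV = 2524.71725 nm in the far infrared region.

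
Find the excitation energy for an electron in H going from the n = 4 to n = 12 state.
0.75587 eV

The energy levels of a hydrogen-like atom are E_n = -13.6057 eV / n².

Energy at n = 4: E_4 = -13.6057 / 4² = -0.85035625 eV
Energy at n = 12: E_12 = -13.6057 / 12² = -0.09448403 eV

The excitation energy is the difference:
ΔE = E_12 - E_4
ΔE = -0.09448403 - (-0.85035625)
ΔE = 0.75587 eV

Since this is positive, energy must be absorbed (photon absorption).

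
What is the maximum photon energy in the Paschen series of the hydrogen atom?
1.51174 eV

The series limit corresponds to the transition from n = ∞ to n = 3.
This is the highest energy (shortest wavelength) transition in the Paschen series.

E_∞ = 0 eV
E_3 = -13.6057 / 3² = -1.51174 eV

Energy at series limit:
ΔE = E_∞ - E_3 = 0 - (-1.51174) = 1.51174 eV

This energy equals the ionization energy from the n = 3 state of hydrogen.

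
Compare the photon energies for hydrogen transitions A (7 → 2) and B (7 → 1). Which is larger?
7 → 1

Calculate the energy for each transition:

Transition 7 → 2:
ΔE₁ = |E_2 - E_7| = |-13.6057/2² - (-13.6057/7²)|
ΔE₁ = |-3.4014250000 - (-0.2776673469)| = 3.1237577 eV

Transition 7 → 1:
ΔE₂ = |E_1 - E_7| = |-13.6057/1² - (-13.6057/7²)|
ΔE₂ = |-13.6057000000 - (-0.2776673469)| = 13.3280327 eV

Since 13.3280327 eV > 3.1237577 eV, the transition 7 → 1 emits the more energetic photon.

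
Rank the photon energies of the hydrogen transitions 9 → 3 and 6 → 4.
9 → 3

Calculate the energy for each transition:

Transition 9 → 3:
ΔE₁ = |E_3 - E_9| = |-13.6057/3² - (-13.6057/9²)|
ΔE₁ = |-1.51174444 - (-0.16797160)| = 1.34377 eV

Transition 6 → 4:
ΔE₂ = |E_4 - E_6| = |-13.6057/4² - (-13.6057/6²)|
ΔE₂ = |-0.85035625 - (-0.37793611)| = 0.47242 eV

Since 1.34377 eV > 0.47242 eV, the transition 9 → 3 emits the more energetic photon.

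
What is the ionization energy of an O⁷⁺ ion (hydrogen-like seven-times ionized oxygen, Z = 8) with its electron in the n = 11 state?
7.1964 eV

The ionization energy is the energy needed to remove the electron completely (n → ∞).

For a hydrogen-like ion with Z = 8, E_n = -13.6057 Z² / n² eV.

At n = 11: E_11 = -13.6057 × 8² / 11² = -7.1964033 eV
At n = ∞: E_∞ = 0 eV

Ionization energy = E_∞ - E_11 = 0 - (-7.1964033) = 7.1964033 eV
Ionization energy ≈ 7.1964 eV

This is also called the binding energy of the electron in state n = 11.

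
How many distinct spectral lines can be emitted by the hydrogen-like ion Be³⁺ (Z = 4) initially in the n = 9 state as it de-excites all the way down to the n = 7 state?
3

The electron can occupy levels n = 7, 8, ..., 9 during de-excitation — that is m = 9 - 7 + 1 = 3 distinct levels.

The number of distinct spectral lines equals the number of ways to choose 2 of these m levels (each pair gives one possible emission transition):

Number of lines = m(m-1)/2 = 3×2/2 = 3

These correspond to all possible transitions between the 3 levels:
9 → 8, 9 → 7, 8 → 7

Each transition produces a photon with a unique energy (and thus wavelength). This count does not depend on Z.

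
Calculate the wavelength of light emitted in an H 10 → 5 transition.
3037.550 nm

First, find the transition energy using E_n = -13.6057 / n² eV:
E_10 = -13.6057 / 10² = -0.136057000 eV
E_5 = -13.6057 / 5² = -0.544228000 eV

Photon energy: |ΔE| = |E_5 - E_10| = 0.408171000 eV

Convert to wavelength using E = hc/λ with hc = 1239.84 eV·nm:
λ = hc/E = 1239.84 eV·nm / 0.408171000 eV
λ = 3037.550 nm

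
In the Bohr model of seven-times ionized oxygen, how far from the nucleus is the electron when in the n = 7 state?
0.32412 nm (or 3.24121 Å)

The Bohr radius formula is:
r_n = n² a₀ / Z

where a₀ = 0.05291772 nm is the Bohr radius.

For O⁷⁺ (Z = 8) at n = 7:
r_7 = 7² × 0.05291772 nm / 8
r_7 = 49 × 0.05291772 nm / 8
r_7 = 2.592968 nm / 8
r_7 = 0.32412 nm

The electron orbits at approximately 0.32412 nm from the nucleus.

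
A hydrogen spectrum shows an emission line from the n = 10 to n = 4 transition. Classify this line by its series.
Brackett series

The spectral series in hydrogen are named based on the final (lower) energy level:
- Lyman series: n_final = 1 (ultraviolet)
- Balmer series: n_final = 2 (visible/near-UV)
- Paschen series: n_final = 3 (infrared)
- Brackett series: n_final = 4 (infrared)
- Pfund series: n_final = 5 (far infrared)

Since this transition ends at n = 4, it belongs to the Brackett series.

For reference, this 10 → 4 line has photon energy
ΔE = 13.6057 eV × (1/4² - 1/10²) = 0.71429925000 eV,
corresponding to wavelength λ = hc/ΔE = 1239.84 eV·nm / 0.71429925000 eV = 1735.74311 nm in the infrared region.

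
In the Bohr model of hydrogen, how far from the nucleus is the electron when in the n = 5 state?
1.3229 nm (or 13.2294 Å)

The Bohr radius formula is:
r_n = n² a₀ / Z

where a₀ = 0.0529177 nm is the Bohr radius.

For H (Z = 1) at n = 5:
r_5 = 5² × 0.0529177 nm / 1
r_5 = 25 × 0.0529177 nm / 1
r_5 = 1.32294 nm / 1
r_5 = 1.3229 nm

The electron orbits at approximately 1.3229 nm from the nucleus.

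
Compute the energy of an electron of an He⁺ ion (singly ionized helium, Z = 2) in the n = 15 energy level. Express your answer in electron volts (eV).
-0.24 eV

The energy levels of a hydrogen-like atom are given by:
E_n = -13.6057 Z² / n² eV  (with Z = 2 for He⁺)

For n = 15:
E_15 = -13.6057 × 2² / 15²
E_15 = -13.6057 × 4 / 225
E_15 = -0.24 eV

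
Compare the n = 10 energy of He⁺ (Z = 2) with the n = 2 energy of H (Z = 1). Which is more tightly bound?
H at n = 2 (E = -3.401 eV)

Using E_n = -13.6057 Z² / n² eV:

He⁺ (Z = 2) at n = 10:
E = -13.6057 × 2² / 10² = -13.6057 × 4 / 100 = -0.544228 eV

H (Z = 1) at n = 2:
E = -13.6057 × 1² / 2² = -13.6057 × 1 / 4 = -3.401425 eV

Since -3.401425 eV < -0.544228 eV,
H at n = 2 is more tightly bound (requires more energy to ionize).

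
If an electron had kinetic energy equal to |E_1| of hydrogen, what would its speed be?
2.1877e+06 m/s (or 0.7297% of c)

The binding energy at n = 1 for hydrogen is:
E_1 = -13.6057/1² = -13.605700 eV
|E_1| = 13.605700 eV

Convert to Joules:
KE = 13.605700 eV × (1.602177 × 10⁻¹⁹ J/eV) = 2.179874e-18 J

Using KE = ½mv²:
v = √(2·KE/m_e)
v = √(2 × 2.179874e-18 J / 9.10938 × 10⁻³¹ kg)
v = 2.1877e+06 m/s

This is approximately 0.7297% the speed of light.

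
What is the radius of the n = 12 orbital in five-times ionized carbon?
1.270025 nm (or 12.700253 Å)

The Bohr radius formula is:
r_n = n² a₀ / Z

where a₀ = 0.052917721 nm is the Bohr radius.

For C⁵⁺ (Z = 6) at n = 12:
r_12 = 12² × 0.052917721 nm / 6
r_12 = 144 × 0.052917721 nm / 6
r_12 = 7.6201518 nm / 6
r_12 = 1.270025 nm

The electron orbits at approximately 1.270025 nm from the nucleus.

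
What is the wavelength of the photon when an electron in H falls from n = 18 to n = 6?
3690.62378 nm

First, find the transition energy using E_n = -13.6057 / n² eV:
E_18 = -13.6057 / 18² = -0.04199290123 eV
E_6 = -13.6057 / 6² = -0.37793611111 eV

Photon energy: |ΔE| = |E_6 - E_18| = 0.33594320988 eV

Convert to wavelength using E = hc/λ with hc = 1239.84 eV·nm:
λ = hc/E = 1239.84 eV·nm / 0.33594320988 eV
λ = 3690.62378 nm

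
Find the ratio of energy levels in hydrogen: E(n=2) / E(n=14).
49.000

Using E_n = -13.6057 Z² / n² eV with Z = 1:

E_2 = -13.6057 / 2² = -13.6057 / 4 = -3.401425000 eV
E_14 = -13.6057 / 14² = -13.6057 / 196 = -0.069416837 eV

The ratio is:
E_2/E_14 = (-3.401425000) / (-0.069416837)
E_2/E_14 = (-13.6057/4) / (-13.6057/196)
E_2/E_14 = 196/4
E_2/E_14 = 49.000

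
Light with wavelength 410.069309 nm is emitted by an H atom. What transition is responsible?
n = 6 → n = 2

First, find the photon energy from the wavelength (hc = 1239.84 eV·nm):
E = hc/λ = 1239.84 eV·nm / 410.069309 nm = 3.0234889 eV

The energy levels of hydrogen satisfy E_n = -13.6057 / n² eV, so an emission n_i → n_f releases
ΔE = 13.6057 × (1/n_f² − 1/n_i²) eV.

Setting ΔE equal to the photon energy:
1/n_f² − 1/n_i² = 3.0234889 / 13.6057 = 0.22222222

Since 1/n_i² must be positive, we need 1/n_f² > 0.22222222, i.e. n_f ≤ 2. For each allowed n_f, solve n_i = (1/n_f² − 0.22222222)^(−1/2) and check whether it is a whole number:
  n_f = 1: 1/n_i² = 1.00000000 − 0.22222222 = 0.77777778 → n_i = 1.134  (not an integer) ✗
  n_f = 2: 1/n_i² = 0.25000000 − 0.22222222 = 0.02777778 → n_i = 6.000  → integer, n_i = 6 ✓

Only n_f = 2 gives an integer upper level, n_i = 6.

The transition is from n = 6 to n = 2 (emission).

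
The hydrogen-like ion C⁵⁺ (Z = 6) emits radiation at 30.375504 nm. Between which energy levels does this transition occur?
n = 6 → n = 3

First, find the photon energy from the wavelength (hc = 1239.84 eV·nm):
E = hc/λ = 1239.84 eV·nm / 30.375504 nm = 40.817101 eV

The energy levels of C⁵⁺ satisfy E_n = -13.6057 × 6² / n² eV, so an emission n_i → n_f releases
ΔE = 13.6057 × 6² × (1/n_f² − 1/n_i²) eV.

Setting ΔE equal to the photon energy:
1/n_f² − 1/n_i² = 40.817101 / (13.6057 × 6²) = 0.083333335

Since 1/n_i² must be positive, we need 1/n_f² > 0.083333335, i.e. n_f ≤ 3. For each allowed n_f, solve n_i = (1/n_f² − 0.083333335)^(−1/2) and check whether it is a whole number:
  n_f = 1: 1/n_i² = 1.000000000 − 0.083333335 = 0.916666665 → n_i = 1.044  (not an integer) ✗
  n_f = 2: 1/n_i² = 0.250000000 − 0.083333335 = 0.166666665 → n_i = 2.449  (not an integer) ✗
  n_f = 3: 1/n_i² = 0.111111111 − 0.083333335 = 0.027777776 → n_i = 6.000  → integer, n_i = 6 ✓

Only n_f = 3 gives an integer upper level, n_i = 6.

The transition is from n = 6 to n = 3 (emission).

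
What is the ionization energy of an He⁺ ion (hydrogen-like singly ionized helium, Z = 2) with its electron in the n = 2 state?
13.60570 eV

The ionization energy is the energy needed to remove the electron completely (n → ∞).

For a hydrogen-like ion with Z = 2, E_n = -13.6057 Z² / n² eV.

At n = 2: E_2 = -13.6057 × 2² / 2² = -13.60570000 eV
At n = ∞: E_∞ = 0 eV

Ionization energy = E_∞ - E_2 = 0 - (-13.60570000) = 13.60570000 eV
Ionization energy ≈ 13.60570 eV

This is also called the binding energy of the electron in state n = 2.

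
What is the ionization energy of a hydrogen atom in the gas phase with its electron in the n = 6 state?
0.377936 eV

The ionization energy is the energy needed to remove the electron completely (n → ∞).

For hydrogen, E_n = -13.6057 eV / n².

At n = 6: E_6 = -13.6057 / 6² = -0.377936111 eV
At n = ∞: E_∞ = 0 eV

Ionization energy = E_∞ - E_6 = 0 - (-0.377936111) = 0.377936111 eV
Ionization energy ≈ 0.377936 eV

This is also called the binding energy of the electron in state n = 6.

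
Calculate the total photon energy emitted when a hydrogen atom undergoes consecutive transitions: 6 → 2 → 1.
13.228 eV

The energy levels of hydrogen are E_n = -13.6057 / n² eV.

First transition (6 → 2):
ΔE₁ = |E_2 - E_6|
ΔE₁ = |-3.401425000 - (-0.377936111)| = 3.023489 eV

Second transition (2 → 1):
ΔE₂ = |E_1 - E_2|
ΔE₂ = |-13.605700000 - (-3.401425000)| = 10.204275 eV

Total energy released:
E_total = ΔE₁ + ΔE₂ = 3.023489 + 10.204275 = 13.228 eV

Note: This equals the direct transition 6 → 1: 13.228 eV ✓
Energy is conserved regardless of the path taken.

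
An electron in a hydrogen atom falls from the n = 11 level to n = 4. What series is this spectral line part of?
Brackett series

The spectral series in hydrogen are named based on the final (lower) energy level:
- Lyman series: n_final = 1 (ultraviolet)
- Balmer series: n_final = 2 (visible/near-UV)
- Paschen series: n_final = 3 (infrared)
- Brackett series: n_final = 4 (infrared)
- Pfund series: n_final = 5 (far infrared)

Since this transition ends at n = 4, it belongs to the Brackett series.

For reference, this 11 → 4 line has photon energy
ΔE = 13.6057 eV × (1/4² - 1/11²) = 0.73791245 eV,
corresponding to wavelength λ = hc/ΔE = 1239.84 eV·nm / 0.73791245 eV = 1680.20 nm in the infrared region.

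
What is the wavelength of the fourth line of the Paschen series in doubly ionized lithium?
111.629979 nm

The lines of a series are numbered from the longest wavelength (smallest ΔE) outward; the fourth line is the transition from n = n_f + 4 to n_f.
The Paschen series has all transitions ending at n_f = 3.

For Li²⁺ (Z = 3), the fourth line (δ-line) is the jump from n = 7 to n = 3:
E_7 = -13.6057 × 3² / 7² = -2.499006122 eV
E_3 = -13.6057 × 3² / 3² = -13.605700000 eV
ΔE = E_7 - E_3 = 11.106693878 eV

λ = hc/E = 1239.84 eV·nm / 11.106693878 eV
λ = 111.629979 nm

This is the δ-line of the Paschen series in Li²⁺.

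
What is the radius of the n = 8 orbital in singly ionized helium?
1.693367 nm (or 16.933671 Å)

The Bohr radius formula is:
r_n = n² a₀ / Z

where a₀ = 0.052917721 nm is the Bohr radius.

For He⁺ (Z = 2) at n = 8:
r_8 = 8² × 0.052917721 nm / 2
r_8 = 64 × 0.052917721 nm / 2
r_8 = 3.3867341 nm / 2
r_8 = 1.693367 nm

The electron orbits at approximately 1.693367 nm from the nucleus.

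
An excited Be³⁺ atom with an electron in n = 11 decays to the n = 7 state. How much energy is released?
2.644 eV

The energy levels are E_n = -13.6057 Z² eV / n².

Energy at n = 11: E_11 = -13.6057 × 4² / 11² = -1.799101 eV
Energy at n = 7: E_7 = -13.6057 × 4² / 7² = -4.442678 eV

For emission (electron falling to lower state), the photon energy is:
E_photon = E_11 - E_7 = |-1.799101 - (-4.442678)|
E_photon = 2.644 eV

This energy is carried away by the emitted photon.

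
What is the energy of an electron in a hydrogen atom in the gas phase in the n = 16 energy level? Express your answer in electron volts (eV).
-0.05 eV

The energy levels of a hydrogen-like atom are given by:
E_n = -13.6057 eV / n²

For n = 16:
E_16 = -13.6057 eV / 16²
E_16 = -13.6057 eV / 256
E_16 = -0.05 eV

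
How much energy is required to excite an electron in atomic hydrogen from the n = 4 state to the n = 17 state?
0.803278 eV

The energy levels of a hydrogen-like atom are E_n = -13.6057 eV / n².

Energy at n = 4: E_4 = -13.6057 / 4² = -0.850356250 eV
Energy at n = 17: E_17 = -13.6057 / 17² = -0.047078547 eV

The excitation energy is the difference:
ΔE = E_17 - E_4
ΔE = -0.047078547 - (-0.850356250)
ΔE = 0.803278 eV

Since this is positive, energy must be absorbed (photon absorption).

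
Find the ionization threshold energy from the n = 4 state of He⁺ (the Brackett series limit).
3.40143 eV

The series limit corresponds to the transition from n = ∞ to n = 4.
This is the highest energy (shortest wavelength) transition in the Brackett series.

E_∞ = 0 eV
E_4 = -13.6057 × 2² / 4² = -3.40143 eV

Energy at series limit:
ΔE = E_∞ - E_4 = 0 - (-3.40143) = 3.40143 eV

This energy equals the ionization energy from the n = 4 state of He⁺.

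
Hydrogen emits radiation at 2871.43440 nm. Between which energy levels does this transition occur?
n = 11 → n = 5

First, find the photon energy from the wavelength (hc = 1239.84 eV·nm):
E = hc/λ = 1239.84 eV·nm / 2871.43440 nm = 0.43178420 eV

The energy levels of hydrogen satisfy E_n = -13.6057 / n² eV, so an emission n_i → n_f releases
ΔE = 13.6057 × (1/n_f² − 1/n_i²) eV.

Setting ΔE equal to the photon energy:
1/n_f² − 1/n_i² = 0.43178420 / 13.6057 = 0.031735537

Since 1/n_i² must be positive, we need 1/n_f² > 0.031735537, i.e. n_f ≤ 5. For each allowed n_f, solve n_i = (1/n_f² − 0.031735537)^(−1/2) and check whether it is a whole number:
  n_f = 1: 1/n_i² = 1.000000000 − 0.031735537 = 0.968264463 → n_i = 1.016  (not an integer) ✗
  n_f = 2: 1/n_i² = 0.250000000 − 0.031735537 = 0.218264463 → n_i = 2.140  (not an integer) ✗
  n_f = 3: 1/n_i² = 0.111111111 − 0.031735537 = 0.079375574 → n_i = 3.549  (not an integer) ✗
  n_f = 4: 1/n_i² = 0.062500000 − 0.031735537 = 0.030764463 → n_i = 5.701  (not an integer) ✗
  n_f = 5: 1/n_i² = 0.040000000 − 0.031735537 = 0.008264463 → n_i = 11.000  → integer, n_i = 11 ✓

Only n_f = 5 gives an integer upper level, n_i = 11.

The transition is from n = 11 to n = 5 (emission).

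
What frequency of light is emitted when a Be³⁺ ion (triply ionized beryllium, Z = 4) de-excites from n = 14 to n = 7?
8.06e+14 Hz

First, find the transition energy:
E_14 = -13.6057 × 4² / 14² = -1.110669 eV
E_7 = -13.6057 × 4² / 7² = -4.442678 eV
|ΔE| = |E_7 - E_14| = 3.332009 eV

Convert to Joules: E = 3.332009 eV × (1.602177 × 10⁻¹⁹ J/eV) = 5.3385e-19 J

Using E = hf:
f = E/h = 5.3385e-19 J / (6.62607 × 10⁻³⁴ J·s)
f = 8.06e+14 Hz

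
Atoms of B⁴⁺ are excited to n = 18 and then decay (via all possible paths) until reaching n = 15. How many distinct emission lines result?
6

The electron can occupy levels n = 15, 16, ..., 18 during de-excitation — that is m = 18 - 15 + 1 = 4 distinct levels.

The number of distinct spectral lines equals the number of ways to choose 2 of these m levels (each pair gives one possible emission transition):

Number of lines = m(m-1)/2 = 4×3/2 = 6

These correspond to all possible transitions between the 4 levels:
18 → 17, 18 → 16, 18 → 15, 17 → 16, 17 → 15, 16 → 15

Each transition produces a photon with a unique energy (and thus wavelength). This count does not depend on Z.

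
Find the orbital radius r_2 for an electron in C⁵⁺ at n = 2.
0.03528 nm (or 0.35279 Å)

The Bohr radius formula is:
r_n = n² a₀ / Z

where a₀ = 0.05291772 nm is the Bohr radius.

For C⁵⁺ (Z = 6) at n = 2:
r_2 = 2² × 0.05291772 nm / 6
r_2 = 4 × 0.05291772 nm / 6
r_2 = 0.211671 nm / 6
r_2 = 0.03528 nm

The electron orbits at approximately 0.03528 nm from the nucleus.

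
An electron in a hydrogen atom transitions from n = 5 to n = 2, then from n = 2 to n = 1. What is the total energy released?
13.06 eV

The energy levels of hydrogen are E_n = -13.6057 / n² eV.

First transition (5 → 2):
ΔE₁ = |E_2 - E_5|
ΔE₁ = |-3.40142500 - (-0.54422800)| = 2.85720 eV

Second transition (2 → 1):
ΔE₂ = |E_1 - E_2|
ΔE₂ = |-13.60570000 - (-3.40142500)| = 10.20428 eV

Total energy released:
E_total = ΔE₁ + ΔE₂ = 2.85720 + 10.20428 = 13.06 eV

Note: This equals the direct transition 5 → 1: 13.06 eV ✓
Energy is conserved regardless of the path taken.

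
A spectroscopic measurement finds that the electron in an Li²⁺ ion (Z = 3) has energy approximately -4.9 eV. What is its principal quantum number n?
n = 5

The exact energy levels follow E_n = -13.6057 Z² / n² eV with Z = 3.

The measured value (-4.9 eV) is reported to only 2 significant figures, so we must test candidate n values and see which one matches to that precision.

Candidate energies:
  n = 3:  E = -13.6057 × 3² / 3² = -13.60570 eV
  n = 4:  E = -13.6057 × 3² / 4² = -7.65321 eV
  n = 5:  E = -13.6057 × 3² / 5² = -4.89805 eV  ← matches
  n = 6:  E = -13.6057 × 3² / 6² = -3.40143 eV
  n = 7:  E = -13.6057 × 3² / 7² = -2.49901 eV

Checking against the measurement of -4.9 eV (2 sig figs), only n = 5 agrees:
E_5 = -4.89805 eV, which rounds to -4.9 eV ✓

Therefore n = 5.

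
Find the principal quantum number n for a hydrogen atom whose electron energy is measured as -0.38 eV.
n = 6

The exact energy levels follow E_n = -13.6057 eV / n².

The measured value (-0.38 eV) is reported to only 2 significant figures, so we must test candidate n values and see which one matches to that precision.

Candidate energies:
  n = 4:  E = -13.6057/4² = -0.85036 eV
  n = 5:  E = -13.6057/5² = -0.54423 eV
  n = 6:  E = -13.6057/6² = -0.37794 eV  ← matches
  n = 7:  E = -13.6057/7² = -0.27767 eV
  n = 8:  E = -13.6057/8² = -0.21259 eV

Checking against the measurement of -0.38 eV (2 sig figs), only n = 6 agrees:
E_6 = -0.37794 eV, which rounds to -0.38 eV ✓

Therefore n = 6.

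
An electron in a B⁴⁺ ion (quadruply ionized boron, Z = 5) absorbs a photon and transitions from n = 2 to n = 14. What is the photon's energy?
83.30020 eV

The energy levels of a hydrogen-like atom are E_n = -13.6057 Z² eV / n².

Energy at n = 2: E_2 = -13.6057 × 5² / 2² = -85.03562500 eV
Energy at n = 14: E_14 = -13.6057 × 5² / 14² = -1.73542092 eV

The excitation energy is the difference:
ΔE = E_14 - E_2
ΔE = -1.73542092 - (-85.03562500)
ΔE = 83.30020 eV

Since this is positive, energy must be absorbed (photon absorption).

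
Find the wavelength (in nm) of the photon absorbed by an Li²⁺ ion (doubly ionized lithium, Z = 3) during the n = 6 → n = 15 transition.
433.93578 nm

First, find the transition energy using E_n = -13.6057 Z² / n² eV:
E_6 = -13.6057 × 3² / 6² = -3.401425000 eV
E_15 = -13.6057 × 3² / 15² = -0.544228000 eV

Photon energy: |ΔE| = |E_15 - E_6| = 2.857197000 eV

Convert to wavelength using E = hc/λ with hc = 1239.84 eV·nm:
λ = hc/E = 1239.84 eV·nm / 2.857197000 eV
λ = 433.93578 nm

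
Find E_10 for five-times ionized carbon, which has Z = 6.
-4.90 eV

For hydrogen-like ions, the energy levels scale with Z²:
E_n = -13.6057 Z² / n² eV

For C⁵⁺ (Z = 6) at n = 10:
E_10 = -13.6057 × 6² / 10²
E_10 = -13.6057 × 36 / 100
E_10 = -489.8052 / 100
E_10 = -4.90 eV

The energy is 36 times more negative than hydrogen at the same n due to the stronger nuclear charge.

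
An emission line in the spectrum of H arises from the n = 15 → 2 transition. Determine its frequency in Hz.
8.0784e+14 Hz

First, find the transition energy:
E_15 = -13.6057 / 15² = -0.0604698 eV
E_2 = -13.6057 / 2² = -3.4014250 eV
|ΔE| = |E_2 - E_15| = 3.3409552 eV

Convert to Joules: E = 3.3409552 eV × (1.602177 × 10⁻¹⁹ J/eV) = 5.352802e-19 J

Using E = hf:
f = E/h = 5.352802e-19 J / (6.62607 × 10⁻³⁴ J·s)
f = 8.0784e+14 Hz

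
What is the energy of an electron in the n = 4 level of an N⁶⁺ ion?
-41.66746 eV

For hydrogen-like ions, the energy levels scale with Z²:
E_n = -13.6057 Z² / n² eV

For N⁶⁺ (Z = 7) at n = 4:
E_4 = -13.6057 × 7² / 4²
E_4 = -13.6057 × 49 / 16
E_4 = -666.6793 / 16
E_4 = -41.66746 eV

The energy is 49 times more negative than hydrogen at the same n due to the stronger nuclear charge.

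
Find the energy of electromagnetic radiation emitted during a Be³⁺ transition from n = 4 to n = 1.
204.08550 eV

The energy levels are E_n = -13.6057 Z² eV / n².

Energy at n = 4: E_4 = -13.6057 × 4² / 4² = -13.60570000 eV
Energy at n = 1: E_1 = -13.6057 × 4² / 1² = -217.69120000 eV

For emission (electron falling to lower state), the photon energy is:
E_photon = E_4 - E_1 = |-13.60570000 - (-217.69120000)|
E_photon = 204.08550 eV

This energy is carried away by the emitted photon.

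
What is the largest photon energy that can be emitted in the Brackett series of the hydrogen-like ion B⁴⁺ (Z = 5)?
21.258906 eV

The series limit corresponds to the transition from n = ∞ to n = 4.
This is the highest energy (shortest wavelength) transition in the Brackett series.

E_∞ = 0 eV
E_4 = -13.6057 × 5² / 4² = -21.258906 eV

Energy at series limit:
ΔE = E_∞ - E_4 = 0 - (-21.258906) = 21.258906 eV

This energy equals the ionization energy from the n = 4 state of B⁴⁺.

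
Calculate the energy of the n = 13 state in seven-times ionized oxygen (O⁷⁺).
-5.1525 eV

For hydrogen-like ions, the energy levels scale with Z²:
E_n = -13.6057 Z² / n² eV

For O⁷⁺ (Z = 8) at n = 13:
E_13 = -13.6057 × 8² / 13²
E_13 = -13.6057 × 64 / 169
E_13 = -870.7648 / 169
E_13 = -5.1525 eV

The energy is 64 times more negative than hydrogen at the same n due to the stronger nuclear charge.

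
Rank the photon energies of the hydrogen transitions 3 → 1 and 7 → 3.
3 → 1

Calculate the energy for each transition:

Transition 3 → 1:
ΔE₁ = |E_1 - E_3| = |-13.6057/1² - (-13.6057/3²)|
ΔE₁ = |-13.6057000000 - (-1.5117444444)| = 12.0939556 eV

Transition 7 → 3:
ΔE₂ = |E_3 - E_7| = |-13.6057/3² - (-13.6057/7²)|
ΔE₂ = |-1.5117444444 - (-0.2776673469)| = 1.2340771 eV

Since 12.0939556 eV > 1.2340771 eV, the transition 3 → 1 emits the more energetic photon.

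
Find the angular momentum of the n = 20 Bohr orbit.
2.109e-33 J·s (or 20ℏ)

In the Bohr model, angular momentum is quantized:
L = nℏ

where ℏ = h/(2π) = 1.05457e-34 J·s

For n = 20:
L = 20 × 1.05457e-34 J·s
L = 2.109e-33 J·s

This can also be written as L = 20ℏ.
The angular momentum is an integer multiple of the reduced Planck constant.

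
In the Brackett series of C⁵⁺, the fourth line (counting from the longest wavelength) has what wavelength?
54.00090 nm

The lines of a series are numbered from the longest wavelength (smallest ΔE) outward; the fourth line is the transition from n = n_f + 4 to n_f.
The Brackett series has all transitions ending at n_f = 4.

For C⁵⁺ (Z = 6), the fourth line (δ-line) is the jump from n = 8 to n = 4:
E_8 = -13.6057 × 6² / 8² = -7.6532063 eV
E_4 = -13.6057 × 6² / 4² = -30.6128250 eV
ΔE = E_8 - E_4 = 22.9596187 eV

λ = hc/E = 1239.84 eV·nm / 22.9596187 eV
λ = 54.00090 nm

This is the δ-line of the Brackett series in C⁵⁺.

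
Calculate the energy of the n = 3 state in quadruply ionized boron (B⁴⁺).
-37.793611 eV

For hydrogen-like ions, the energy levels scale with Z²:
E_n = -13.6057 Z² / n² eV

For B⁴⁺ (Z = 5) at n = 3:
E_3 = -13.6057 × 5² / 3²
E_3 = -13.6057 × 25 / 9
E_3 = -340.1425 / 9
E_3 = -37.793611 eV

The energy is 25 times more negative than hydrogen at the same n due to the stronger nuclear charge.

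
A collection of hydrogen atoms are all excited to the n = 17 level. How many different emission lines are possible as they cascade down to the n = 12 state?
15

The electron can occupy levels n = 12, 13, ..., 17 during de-excitation — that is m = 17 - 12 + 1 = 6 distinct levels.

The number of distinct spectral lines equals the number of ways to choose 2 of these m levels (each pair gives one possible emission transition):

Number of lines = m(m-1)/2 = 6×5/2 = 15

These correspond to all possible transitions between the 6 levels:
17 → 16, 17 → 15, 17 → 14, 17 → 13, 17 → 12, 16 → 15, 16 → 14, 16 → 13...

Each transition produces a photon with a unique energy (and thus wavelength). This count does not depend on Z.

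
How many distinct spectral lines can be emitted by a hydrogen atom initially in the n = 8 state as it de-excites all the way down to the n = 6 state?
3

The electron can occupy levels n = 6, 7, ..., 8 during de-excitation — that is m = 8 - 6 + 1 = 3 distinct levels.

The number of distinct spectral lines equals the number of ways to choose 2 of these m levels (each pair gives one possible emission transition):

Number of lines = m(m-1)/2 = 3×2/2 = 3

These correspond to all possible transitions between the 3 levels:
8 → 7, 8 → 6, 7 → 6

Each transition produces a photon with a unique energy (and thus wavelength). This count does not depend on Z.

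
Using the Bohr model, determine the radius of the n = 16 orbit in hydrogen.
13.546937 nm (or 135.469366 Å)

The Bohr radius formula is:
r_n = n² a₀ / Z

where a₀ = 0.052917721 nm is the Bohr radius.

For H (Z = 1) at n = 16:
r_16 = 16² × 0.052917721 nm / 1
r_16 = 256 × 0.052917721 nm / 1
r_16 = 13.5469366 nm / 1
r_16 = 13.546937 nm

The electron orbits at approximately 13.546937 nm from the nucleus.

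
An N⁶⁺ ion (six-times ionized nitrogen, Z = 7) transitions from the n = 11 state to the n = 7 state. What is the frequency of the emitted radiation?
1.958e+15 Hz

First, find the transition energy:
E_11 = -13.6057 × 7² / 11² = -5.50974628 eV
E_7 = -13.6057 × 7² / 7² = -13.60570000 eV
|ΔE| = |E_7 - E_11| = 8.09595372 eV

Convert to Joules: E = 8.09595372 eV × (1.602177 × 10⁻¹⁹ J/eV) = 1.29712e-18 J

Using E = hf:
f = E/h = 1.29712e-18 J / (6.62607 × 10⁻³⁴ J·s)
f = 1.958e+15 Hz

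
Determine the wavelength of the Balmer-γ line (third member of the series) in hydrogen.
433.94 nm

The lines of a series are numbered from the longest wavelength (smallest ΔE) outward; the third line is the transition from n = n_f + 3 to n_f.
The Balmer series has all transitions ending at n_f = 2.

For H, the third line (γ-line) is the jump from n = 5 to n = 2:
E_5 = -13.6057 / 5² = -0.544228 eV
E_2 = -13.6057 / 2² = -3.401425 eV
ΔE = E_5 - E_2 = 2.857197 eV

λ = hc/E = 1239.84 eV·nm / 2.857197 eV
λ = 433.94 nm

This is the γ-line of the Balmer series in H.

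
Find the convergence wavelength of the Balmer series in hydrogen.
364.506053 nm

The series limit corresponds to the transition from n = ∞ to n = 2.
This is the highest energy (shortest wavelength) transition in the Balmer series.

E_∞ = 0 eV
E_2 = -13.6057 / 2² = -3.4014250000 eV

Energy at series limit:
ΔE = E_∞ - E_2 = 0 - (-3.4014250000) = 3.4014250000 eV
λ = hc/E = 1239.84 eV·nm / 3.4014250000 eV = 364.506053 nm

This energy equals the ionization energy from the n = 2 state of hydrogen.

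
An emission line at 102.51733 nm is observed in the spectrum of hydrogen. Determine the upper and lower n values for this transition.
n = 3 → n = 1

First, find the photon energy from the wavelength (hc = 1239.84 eV·nm):
E = hc/λ = 1239.84 eV·nm / 102.51733 nm = 12.093955 eV

The energy levels of hydrogen satisfy E_n = -13.6057 / n² eV, so an emission n_i → n_f releases
ΔE = 13.6057 × (1/n_f² − 1/n_i²) eV.

Setting ΔE equal to the photon energy:
1/n_f² − 1/n_i² = 12.093955 / 13.6057 = 0.88888885

Since 1/n_i² must be positive, we need 1/n_f² > 0.88888885, i.e. n_f ≤ 1. For each allowed n_f, solve n_i = (1/n_f² − 0.88888885)^(−1/2) and check whether it is a whole number:
  n_f = 1: 1/n_i² = 1.00000000 − 0.88888885 = 0.11111115 → n_i = 3.000  → integer, n_i = 3 ✓

Only n_f = 1 gives an integer upper level, n_i = 3.

The transition is from n = 3 to n = 1 (emission).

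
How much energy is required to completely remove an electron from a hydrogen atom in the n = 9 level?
0.17 eV

The ionization energy is the energy needed to remove the electron completely (n → ∞).

For hydrogen, E_n = -13.6057 eV / n².

At n = 9: E_9 = -13.6057 / 9² = -0.16797 eV
At n = ∞: E_∞ = 0 eV

Ionization energy = E_∞ - E_9 = 0 - (-0.16797) = 0.16797 eV
Ionization energy ≈ 0.17 eV

This is also called the binding energy of the electron in state n = 9.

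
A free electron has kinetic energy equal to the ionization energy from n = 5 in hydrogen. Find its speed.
4.3754e+05 m/s (or 0.14595% of c)

The binding energy at n = 5 for hydrogen is:
E_5 = -13.6057/5² = -0.54422800 eV
|E_5| = 0.54422800 eV

Convert to Joules:
KE = 0.54422800 eV × (1.602177 × 10⁻¹⁹ J/eV) = 8.719496e-20 J

Using KE = ½mv²:
v = √(2·KE/m_e)
v = √(2 × 8.719496e-20 J / 9.10938 × 10⁻³¹ kg)
v = 4.3754e+05 m/s

This is approximately 0.14595% the speed of light.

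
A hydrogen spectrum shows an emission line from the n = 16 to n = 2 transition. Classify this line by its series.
Balmer series

The spectral series in hydrogen are named based on the final (lower) energy level:
- Lyman series: n_final = 1 (ultraviolet)
- Balmer series: n_final = 2 (visible/near-UV)
- Paschen series: n_final = 3 (infrared)
- Brackett series: n_final = 4 (infrared)
- Pfund series: n_final = 5 (far infrared)

Since this transition ends at n = 2, it belongs to the Balmer series.

For reference, this 16 → 2 line has photon energy
ΔE = 13.6057 eV × (1/2² - 1/16²) = 3.3482777 eV,
corresponding to wavelength λ = hc/ΔE = 1239.84 eV·nm / 3.3482777 eV = 370.292 nm in the visible/near-UV region.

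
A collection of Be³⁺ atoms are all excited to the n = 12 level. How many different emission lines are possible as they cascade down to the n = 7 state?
15

The electron can occupy levels n = 7, 8, ..., 12 during de-excitation — that is m = 12 - 7 + 1 = 6 distinct levels.

The number of distinct spectral lines equals the number of ways to choose 2 of these m levels (each pair gives one possible emission transition):

Number of lines = m(m-1)/2 = 6×5/2 = 15

These correspond to all possible transitions between the 6 levels:
12 → 11, 12 → 10, 12 → 9, 12 → 8, 12 → 7, 11 → 10, 11 → 9, 11 → 8...

Each transition produces a photon with a unique energy (and thus wavelength). This count does not depend on Z.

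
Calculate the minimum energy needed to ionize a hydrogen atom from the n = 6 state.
0.38 eV

The ionization energy is the energy needed to remove the electron completely (n → ∞).

For hydrogen, E_n = -13.6057 eV / n².

At n = 6: E_6 = -13.6057 / 6² = -0.37794 eV
At n = ∞: E_∞ = 0 eV

Ionization energy = E_∞ - E_6 = 0 - (-0.37794) = 0.37794 eV
Ionization energy ≈ 0.38 eV

This is also called the binding energy of the electron in state n = 6.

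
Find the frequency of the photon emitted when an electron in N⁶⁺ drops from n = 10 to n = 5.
4.84e+15 Hz

First, find the transition energy:
E_10 = -13.6057 × 7² / 10² = -6.666793 eV
E_5 = -13.6057 × 7² / 5² = -26.667172 eV
|ΔE| = |E_5 - E_10| = 20.000379 eV

Convert to Joules: E = 20.000379 eV × (1.602177 × 10⁻¹⁹ J/eV) = 3.2044e-18 J

Using E = hf:
f = E/h = 3.2044e-18 J / (6.62607 × 10⁻³⁴ J·s)
f = 4.84e+15 Hz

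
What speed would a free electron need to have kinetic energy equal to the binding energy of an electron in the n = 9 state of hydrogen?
2.43077e+05 m/s (or 0.081% of c)

The binding energy at n = 9 for hydrogen is:
E_9 = -13.6057/9² = -0.167971605 eV
|E_9| = 0.167971605 eV

Convert to Joules:
KE = 0.167971605 eV × (1.602177 × 10⁻¹⁹ J/eV) = 2.6912024e-20 J

Using KE = ½mv²:
v = √(2·KE/m_e)
v = √(2 × 2.6912024e-20 J / 9.10938 × 10⁻³¹ kg)
v = 2.43077e+05 m/s

This is approximately 0.081% the speed of light.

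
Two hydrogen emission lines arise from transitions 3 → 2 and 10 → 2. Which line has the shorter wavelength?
10 → 2

Calculate the energy for each transition:

Transition 3 → 2:
ΔE₁ = |E_2 - E_3| = |-13.6057/2² - (-13.6057/3²)|
ΔE₁ = |-3.40142500000 - (-1.51174444444)| = 1.88968056 eV

Transition 10 → 2:
ΔE₂ = |E_2 - E_10| = |-13.6057/2² - (-13.6057/10²)|
ΔE₂ = |-3.40142500000 - (-0.13605700000)| = 3.26536800 eV

Since 3.26536800 eV > 1.88968056 eV, the transition 10 → 2 emits the more energetic photon.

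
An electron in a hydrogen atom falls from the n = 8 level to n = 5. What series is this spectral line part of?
Pfund series

The spectral series in hydrogen are named based on the final (lower) energy level:
- Lyman series: n_final = 1 (ultraviolet)
- Balmer series: n_final = 2 (visible/near-UV)
- Paschen series: n_final = 3 (infrared)
- Brackett series: n_final = 4 (infrared)
- Pfund series: n_final = 5 (far infrared)

Since this transition ends at n = 5, it belongs to the Pfund series.

For reference, this 8 → 5 line has photon energy
ΔE = 13.6057 eV × (1/5² - 1/8²) = 0.33163893750 eV,
corresponding to wavelength λ = hc/ΔE = 1239.84 eV·nm / 0.33163893750 eV = 3738.52362 nm in the far infrared region.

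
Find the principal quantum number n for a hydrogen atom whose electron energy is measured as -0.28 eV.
n = 7

The exact energy levels follow E_n = -13.6057 eV / n².

The measured value (-0.28 eV) is reported to only 2 significant figures, so we must test candidate n values and see which one matches to that precision.

Candidate energies:
  n = 5:  E = -13.6057/5² = -0.54423 eV
  n = 6:  E = -13.6057/6² = -0.37794 eV
  n = 7:  E = -13.6057/7² = -0.27767 eV  ← matches
  n = 8:  E = -13.6057/8² = -0.21259 eV
  n = 9:  E = -13.6057/9² = -0.16797 eV

Checking against the measurement of -0.28 eV (2 sig figs), only n = 7 agrees:
E_7 = -0.27767 eV, which rounds to -0.28 eV ✓

Therefore n = 7.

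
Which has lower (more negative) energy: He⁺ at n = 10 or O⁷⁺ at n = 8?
O⁷⁺ at n = 8 (E = -13.6057 eV)

Using E_n = -13.6057 Z² / n² eV:

He⁺ (Z = 2) at n = 10:
E = -13.6057 × 2² / 10² = -13.6057 × 4 / 100 = -0.5442280 eV

O⁷⁺ (Z = 8) at n = 8:
E = -13.6057 × 8² / 8² = -13.6057 × 64 / 64 = -13.6057000 eV

Since -13.6057000 eV < -0.5442280 eV,
O⁷⁺ at n = 8 is more tightly bound (requires more energy to ionize).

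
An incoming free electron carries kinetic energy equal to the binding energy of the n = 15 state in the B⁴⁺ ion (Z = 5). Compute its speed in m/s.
7.292e+05 m/s (or 0.24325% of c)

The binding energy at n = 15 for B⁴⁺ is:
E_15 = -13.6057 × 5²/15² = -1.5117444 eV
|E_15| = 1.5117444 eV

Convert to Joules:
KE = 1.5117444 eV × (1.602177 × 10⁻¹⁹ J/eV) = 2.42208e-19 J

Using KE = ½mv²:
v = √(2·KE/m_e)
v = √(2 × 2.42208e-19 J / 9.10938 × 10⁻³¹ kg)
v = 7.292e+05 m/s

This is approximately 0.24325% the speed of light.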